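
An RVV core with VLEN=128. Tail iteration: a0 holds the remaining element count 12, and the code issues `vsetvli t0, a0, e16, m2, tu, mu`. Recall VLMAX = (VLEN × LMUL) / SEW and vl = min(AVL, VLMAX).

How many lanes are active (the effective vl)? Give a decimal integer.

vl = 12

VLMAX = VLEN×LMUL/SEW = 128×2/16 = 16
vl = min(AVL, VLMAX) = min(12, 16) = 12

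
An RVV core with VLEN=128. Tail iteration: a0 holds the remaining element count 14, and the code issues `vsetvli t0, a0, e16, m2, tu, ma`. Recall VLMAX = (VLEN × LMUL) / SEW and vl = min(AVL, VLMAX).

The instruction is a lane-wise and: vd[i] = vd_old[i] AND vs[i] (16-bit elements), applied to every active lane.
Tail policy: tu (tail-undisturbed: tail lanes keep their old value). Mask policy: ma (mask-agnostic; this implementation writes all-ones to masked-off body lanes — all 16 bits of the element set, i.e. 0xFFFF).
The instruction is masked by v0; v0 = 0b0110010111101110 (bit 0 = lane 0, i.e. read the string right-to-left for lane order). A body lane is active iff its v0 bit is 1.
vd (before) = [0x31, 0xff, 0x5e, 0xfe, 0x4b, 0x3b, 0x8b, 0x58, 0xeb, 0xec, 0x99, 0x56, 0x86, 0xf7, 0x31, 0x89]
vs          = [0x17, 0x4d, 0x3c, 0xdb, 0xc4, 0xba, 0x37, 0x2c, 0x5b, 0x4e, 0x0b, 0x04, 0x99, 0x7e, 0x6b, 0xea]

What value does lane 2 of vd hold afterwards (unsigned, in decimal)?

vd[2] = 28

VLMAX = VLEN×LMUL/SEW = 128×2/16 = 16
vl ← min(14, 16) = 14
lane  0: mask-off/ones ⇒ 0xffff
lane  1: and(0xff,0x4d) ⇒ 0x4d
lane  2: and(0x5e,0x3c) ⇒ 0x1c
lane  3: and(0xfe,0xdb) ⇒ 0xda
lane  4: mask-off/ones ⇒ 0xffff
lane  5: and(0x3b,0xba) ⇒ 0x3a
lane  6: and(0x8b,0x37) ⇒ 0x03
lane  7: and(0x58,0x2c) ⇒ 0x08
lane  8: and(0xeb,0x5b) ⇒ 0x4b
lane  9: mask-off/ones ⇒ 0xffff
lane 10: and(0x99,0x0b) ⇒ 0x09
lane 11: mask-off/ones ⇒ 0xffff
lane 12: mask-off/ones ⇒ 0xffff
lane 13: and(0xf7,0x7e) ⇒ 0x76
lane 14: tail/keep ⇒ 0x31
lane 15: tail/keep ⇒ 0x89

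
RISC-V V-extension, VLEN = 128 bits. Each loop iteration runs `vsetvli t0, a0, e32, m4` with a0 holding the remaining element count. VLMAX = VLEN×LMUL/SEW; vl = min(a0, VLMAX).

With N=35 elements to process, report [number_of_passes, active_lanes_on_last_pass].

lanes per group: 128·4/32 = 16
N=35: ⌈35/16⌉ = 3 iters; last vl = 35 − 2×16 = 3

[iterations, last_vl] = [3, 3]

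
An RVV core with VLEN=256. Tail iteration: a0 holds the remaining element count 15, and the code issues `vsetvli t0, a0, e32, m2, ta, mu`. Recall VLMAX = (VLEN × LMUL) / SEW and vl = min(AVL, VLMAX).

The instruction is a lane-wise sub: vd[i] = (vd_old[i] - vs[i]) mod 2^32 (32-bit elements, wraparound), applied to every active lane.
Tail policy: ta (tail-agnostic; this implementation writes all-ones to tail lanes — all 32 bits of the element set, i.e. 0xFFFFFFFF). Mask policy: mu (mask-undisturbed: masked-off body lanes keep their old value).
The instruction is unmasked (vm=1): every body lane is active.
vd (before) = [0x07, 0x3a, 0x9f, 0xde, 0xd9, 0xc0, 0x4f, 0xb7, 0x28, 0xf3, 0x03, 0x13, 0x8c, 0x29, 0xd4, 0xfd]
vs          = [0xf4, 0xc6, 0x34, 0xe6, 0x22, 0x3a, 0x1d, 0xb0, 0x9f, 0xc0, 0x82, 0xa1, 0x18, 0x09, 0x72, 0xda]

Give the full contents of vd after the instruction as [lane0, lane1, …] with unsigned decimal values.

lanes per group: 256·2/32 = 16
vl = min(AVL, VLMAX) = min(15, 16) = 15
vd[0] sub(0x07,0xf4) -> 0xffffff13
vd[1] sub(0x3a,0xc6) -> 0xffffff74
vd[2] sub(0x9f,0x34) -> 0x6b
vd[3] sub(0xde,0xe6) -> 0xfffffff8
vd[4] sub(0xd9,0x22) -> 0xb7
vd[5] sub(0xc0,0x3a) -> 0x86
vd[6] sub(0x4f,0x1d) -> 0x32
vd[7] sub(0xb7,0xb0) -> 0x07
vd[8] sub(0x28,0x9f) -> 0xffffff89
vd[9] sub(0xf3,0xc0) -> 0x33
vd[10] sub(0x03,0x82) -> 0xffffff81
vd[11] sub(0x13,0xa1) -> 0xffffff72
vd[12] sub(0x8c,0x18) -> 0x74
vd[13] sub(0x29,0x09) -> 0x20
vd[14] sub(0xd4,0x72) -> 0x62
vd[15] tail/ones -> 0xffffffff

vd = [4294967059, 4294967156, 107, 4294967288, 183, 134, 50, 7, 4294967177, 51, 4294967169, 4294967154, 116, 32, 98, 4294967295]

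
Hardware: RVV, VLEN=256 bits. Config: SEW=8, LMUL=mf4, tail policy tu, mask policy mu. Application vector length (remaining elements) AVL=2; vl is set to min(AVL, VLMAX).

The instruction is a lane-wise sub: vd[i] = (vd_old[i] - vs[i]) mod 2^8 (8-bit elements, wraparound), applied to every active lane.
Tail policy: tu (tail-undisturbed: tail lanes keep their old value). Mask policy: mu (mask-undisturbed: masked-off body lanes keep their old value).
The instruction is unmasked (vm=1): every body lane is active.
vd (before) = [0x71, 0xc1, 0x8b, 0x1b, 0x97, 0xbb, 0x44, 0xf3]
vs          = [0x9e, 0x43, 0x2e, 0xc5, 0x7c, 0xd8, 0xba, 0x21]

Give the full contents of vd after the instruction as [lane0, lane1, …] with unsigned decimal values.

vd = [211, 126, 139, 27, 151, 187, 68, 243]

lanes per group: 256·1/4/8 = 8
vl = min(AVL, VLMAX) = min(2, 8) = 2
  i=0: sub(0x71,0x9e) → 211
  i=1: sub(0xc1,0x43) → 126
  i=2: tail/keep → 139
  i=3: tail/keep → 27
  i=4: tail/keep → 151
  i=5: tail/keep → 187
  i=6: tail/keep → 68
  i=7: tail/keep → 243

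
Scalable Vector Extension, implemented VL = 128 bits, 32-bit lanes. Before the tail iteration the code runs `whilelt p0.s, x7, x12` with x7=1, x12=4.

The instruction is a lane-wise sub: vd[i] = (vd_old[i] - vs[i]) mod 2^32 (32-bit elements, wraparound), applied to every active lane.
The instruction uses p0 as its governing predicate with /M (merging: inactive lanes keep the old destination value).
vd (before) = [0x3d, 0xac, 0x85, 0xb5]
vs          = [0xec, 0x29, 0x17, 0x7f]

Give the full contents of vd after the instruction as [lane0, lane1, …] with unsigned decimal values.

vd = [4294967121, 131, 110, 181]

lane count: 128 div 32 = 4
p0[j] = (1+j < 4); true for j=0..2 → 3 lanes set
vd[0] sub(0x3d,0xec) -> 0xffffff51
vd[1] sub(0xac,0x29) -> 0x83
vd[2] sub(0x85,0x17) -> 0x6e
vd[3] tail/keep -> 0xb5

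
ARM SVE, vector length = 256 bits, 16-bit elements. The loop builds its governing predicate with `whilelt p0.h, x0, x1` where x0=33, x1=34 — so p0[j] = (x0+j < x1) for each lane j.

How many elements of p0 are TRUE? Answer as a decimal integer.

lane count: 256 div 16 = 16
whilelt: lane j active iff 33+j < 34 → j < 1 → 1 active

vl = 1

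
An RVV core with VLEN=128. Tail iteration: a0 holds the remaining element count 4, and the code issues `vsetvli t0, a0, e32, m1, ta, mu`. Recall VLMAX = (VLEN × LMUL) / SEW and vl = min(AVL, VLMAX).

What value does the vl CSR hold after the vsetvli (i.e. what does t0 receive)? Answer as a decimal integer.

vl = 4

VLMAX = VLEN×LMUL/SEW = 128×1/32 = 4
vl = min(AVL, VLMAX) = min(4, 4) = 4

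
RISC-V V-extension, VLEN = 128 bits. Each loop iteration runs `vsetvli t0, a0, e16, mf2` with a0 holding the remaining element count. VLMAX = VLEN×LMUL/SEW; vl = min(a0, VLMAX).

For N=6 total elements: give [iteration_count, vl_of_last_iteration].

lanes per group: 128·1/2/16 = 4
iterations = ceil(6/4) = 2; final-pass vl = 2

[iterations, last_vl] = [2, 2]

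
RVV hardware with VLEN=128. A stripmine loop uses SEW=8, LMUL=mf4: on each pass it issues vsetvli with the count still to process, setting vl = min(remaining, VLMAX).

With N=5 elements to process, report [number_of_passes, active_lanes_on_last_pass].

lanes per group: 128·1/4/8 = 4
iterations = ceil(5/4) = 2; final-pass vl = 1

[iterations, last_vl] = [2, 1]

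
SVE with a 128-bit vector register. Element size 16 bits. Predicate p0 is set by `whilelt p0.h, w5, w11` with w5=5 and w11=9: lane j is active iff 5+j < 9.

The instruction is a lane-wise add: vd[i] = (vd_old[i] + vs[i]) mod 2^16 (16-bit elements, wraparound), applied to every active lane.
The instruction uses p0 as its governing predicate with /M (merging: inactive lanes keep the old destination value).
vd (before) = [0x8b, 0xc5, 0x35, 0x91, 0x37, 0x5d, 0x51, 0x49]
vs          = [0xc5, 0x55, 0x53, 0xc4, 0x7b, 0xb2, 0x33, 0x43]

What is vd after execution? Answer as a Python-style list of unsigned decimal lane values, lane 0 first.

vd = [336, 282, 136, 341, 55, 93, 81, 73]

register lanes = 128/16 = 8
whilelt: lane j active iff 5+j < 9 → j < 4 → 4 active
[0] add(0x8b,0xc5) = 0x150
[1] add(0xc5,0x55) = 0x11a
[2] add(0x35,0x53) = 0x88
[3] add(0x91,0xc4) = 0x155
[4] tail/keep = 0x37
[5] tail/keep = 0x5d
[6] tail/keep = 0x51
[7] tail/keep = 0x49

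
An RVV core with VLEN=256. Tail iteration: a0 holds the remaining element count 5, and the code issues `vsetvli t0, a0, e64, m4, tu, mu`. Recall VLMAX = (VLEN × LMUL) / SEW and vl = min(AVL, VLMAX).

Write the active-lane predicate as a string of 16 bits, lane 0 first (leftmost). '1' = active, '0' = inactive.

predicate = 1111100000000000

lanes per group: 256·4/64 = 16
AVL=5 ≤ VLMAX=16, so vl = 5
bits (lane 0 leftmost): 1111100000000000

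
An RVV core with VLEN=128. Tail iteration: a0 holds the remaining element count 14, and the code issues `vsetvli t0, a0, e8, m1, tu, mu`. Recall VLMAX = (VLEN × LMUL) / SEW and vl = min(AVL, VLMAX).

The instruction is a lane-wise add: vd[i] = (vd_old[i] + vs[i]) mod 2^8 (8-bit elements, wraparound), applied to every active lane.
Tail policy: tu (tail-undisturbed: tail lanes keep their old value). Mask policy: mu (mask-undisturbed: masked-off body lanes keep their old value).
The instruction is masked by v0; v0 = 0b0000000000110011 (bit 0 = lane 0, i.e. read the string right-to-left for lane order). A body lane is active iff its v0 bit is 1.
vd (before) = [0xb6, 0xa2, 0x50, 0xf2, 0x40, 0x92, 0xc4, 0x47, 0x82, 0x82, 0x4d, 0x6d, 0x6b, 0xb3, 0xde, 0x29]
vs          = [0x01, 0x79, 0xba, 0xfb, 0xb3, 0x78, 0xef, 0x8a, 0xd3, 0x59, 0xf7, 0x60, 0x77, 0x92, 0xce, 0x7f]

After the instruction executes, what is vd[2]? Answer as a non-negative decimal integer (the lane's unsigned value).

lanes per group: 128·1/8 = 16
vl ← min(14, 16) = 14
vd[0] add(0xb6,0x01) -> 0xb7
vd[1] add(0xa2,0x79) -> 0x1b
vd[2] mask-off/keep -> 0x50
vd[3] mask-off/keep -> 0xf2
vd[4] add(0x40,0xb3) -> 0xf3
vd[5] add(0x92,0x78) -> 0x0a
vd[6] mask-off/keep -> 0xc4
vd[7] mask-off/keep -> 0x47
vd[8] mask-off/keep -> 0x82
vd[9] mask-off/keep -> 0x82
vd[10] mask-off/keep -> 0x4d
vd[11] mask-off/keep -> 0x6d
vd[12] mask-off/keep -> 0x6b
vd[13] mask-off/keep -> 0xb3
vd[14] tail/keep -> 0xde
vd[15] tail/keep -> 0x29

vd[2] = 80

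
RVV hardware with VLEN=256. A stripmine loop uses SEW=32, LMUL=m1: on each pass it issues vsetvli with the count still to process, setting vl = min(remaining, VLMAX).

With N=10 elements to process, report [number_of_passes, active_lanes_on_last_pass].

[iterations, last_vl] = [2, 2]

VLMAX = VLEN×LMUL/SEW = 256×1/32 = 8
10 elements at 8/iter → 2 passes, remainder 2 on the last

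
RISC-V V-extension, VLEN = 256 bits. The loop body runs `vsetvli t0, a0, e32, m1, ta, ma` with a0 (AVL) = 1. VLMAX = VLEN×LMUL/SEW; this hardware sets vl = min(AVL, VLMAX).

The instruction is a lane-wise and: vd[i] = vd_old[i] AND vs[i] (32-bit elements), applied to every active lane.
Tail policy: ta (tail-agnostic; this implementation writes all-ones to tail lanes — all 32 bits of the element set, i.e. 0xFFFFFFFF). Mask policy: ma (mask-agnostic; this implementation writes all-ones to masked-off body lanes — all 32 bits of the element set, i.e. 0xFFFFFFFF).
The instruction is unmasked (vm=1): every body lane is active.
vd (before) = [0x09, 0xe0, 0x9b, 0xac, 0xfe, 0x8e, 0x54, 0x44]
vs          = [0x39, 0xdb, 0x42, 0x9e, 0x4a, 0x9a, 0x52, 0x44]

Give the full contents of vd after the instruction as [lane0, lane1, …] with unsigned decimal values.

vd = [9, 4294967295, 4294967295, 4294967295, 4294967295, 4294967295, 4294967295, 4294967295]

VLMAX = VLEN×LMUL/SEW = 256×1/32 = 8
vl ← min(1, 8) = 1
  i=0: and(0x09,0x39) → 9
  i=1: tail/ones → 4294967295
  i=2: tail/ones → 4294967295
  i=3: tail/ones → 4294967295
  i=4: tail/ones → 4294967295
  i=5: tail/ones → 4294967295
  i=6: tail/ones → 4294967295
  i=7: tail/ones → 4294967295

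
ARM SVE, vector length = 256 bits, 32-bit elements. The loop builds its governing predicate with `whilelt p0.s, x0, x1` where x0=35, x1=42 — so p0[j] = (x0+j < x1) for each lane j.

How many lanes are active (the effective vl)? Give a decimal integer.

vl = 7

register lanes = 256/32 = 8
active while 35+j < 42, i.e. j ∈ [0,7) capped at 8 ⇒ 7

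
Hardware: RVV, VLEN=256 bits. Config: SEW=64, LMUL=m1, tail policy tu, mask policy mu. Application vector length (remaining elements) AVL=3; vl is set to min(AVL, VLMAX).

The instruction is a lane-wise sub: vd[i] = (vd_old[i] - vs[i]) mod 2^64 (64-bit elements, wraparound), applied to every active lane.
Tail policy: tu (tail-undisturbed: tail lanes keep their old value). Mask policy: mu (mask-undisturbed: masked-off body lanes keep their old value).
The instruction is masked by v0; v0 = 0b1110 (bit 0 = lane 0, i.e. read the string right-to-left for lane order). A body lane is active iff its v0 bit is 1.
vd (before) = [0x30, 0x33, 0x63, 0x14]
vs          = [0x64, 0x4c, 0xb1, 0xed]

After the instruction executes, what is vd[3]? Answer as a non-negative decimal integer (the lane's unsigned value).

vd[3] = 20

VLMAX = VLEN×LMUL/SEW = 256×1/64 = 4
vl = min(AVL, VLMAX) = min(3, 4) = 3
vd[0] mask-off/keep -> 0x30
vd[1] sub(0x33,0x4c) -> 0xffffffffffffffe7
vd[2] sub(0x63,0xb1) -> 0xffffffffffffffb2
vd[3] tail/keep -> 0x14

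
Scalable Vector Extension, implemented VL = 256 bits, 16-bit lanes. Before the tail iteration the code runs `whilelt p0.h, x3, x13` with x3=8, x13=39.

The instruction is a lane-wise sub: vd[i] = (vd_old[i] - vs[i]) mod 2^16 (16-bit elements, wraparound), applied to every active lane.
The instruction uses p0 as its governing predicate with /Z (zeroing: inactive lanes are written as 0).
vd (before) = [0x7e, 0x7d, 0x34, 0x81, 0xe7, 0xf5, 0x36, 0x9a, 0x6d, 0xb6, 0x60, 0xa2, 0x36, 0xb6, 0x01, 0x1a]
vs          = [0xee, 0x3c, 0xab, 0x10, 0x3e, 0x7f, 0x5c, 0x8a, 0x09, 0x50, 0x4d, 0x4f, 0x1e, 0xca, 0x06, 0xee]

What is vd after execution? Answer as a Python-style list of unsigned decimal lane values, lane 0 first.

256-bit reg / 16-bit elem → 16 lanes
p0[j] = (8+j < 39); true for j=0..15 → 16 lanes set
[0] sub(0x7e,0xee) = 0xff90
[1] sub(0x7d,0x3c) = 0x41
[2] sub(0x34,0xab) = 0xff89
[3] sub(0x81,0x10) = 0x71
[4] sub(0xe7,0x3e) = 0xa9
[5] sub(0xf5,0x7f) = 0x76
[6] sub(0x36,0x5c) = 0xffda
[7] sub(0x9a,0x8a) = 0x10
[8] sub(0x6d,0x09) = 0x64
[9] sub(0xb6,0x50) = 0x66
[10] sub(0x60,0x4d) = 0x13
[11] sub(0xa2,0x4f) = 0x53
[12] sub(0x36,0x1e) = 0x18
[13] sub(0xb6,0xca) = 0xffec
[14] sub(0x01,0x06) = 0xfffb
[15] sub(0x1a,0xee) = 0xff2c

vd = [65424, 65, 65417, 113, 169, 118, 65498, 16, 100, 102, 19, 83, 24, 65516, 65531, 65324]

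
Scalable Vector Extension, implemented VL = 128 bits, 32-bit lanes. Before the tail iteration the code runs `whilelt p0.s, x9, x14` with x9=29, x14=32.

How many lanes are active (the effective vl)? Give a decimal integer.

vl = 3

lane count: 128 div 32 = 4
active while 29+j < 32, i.e. j ∈ [0,3) capped at 4 ⇒ 3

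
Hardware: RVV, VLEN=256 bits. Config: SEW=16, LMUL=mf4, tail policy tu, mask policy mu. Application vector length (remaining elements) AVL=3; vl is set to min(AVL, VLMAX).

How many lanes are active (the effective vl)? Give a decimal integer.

VLMAX = VLEN×LMUL/SEW = 256×1/4/16 = 4
AVL=3 ≤ VLMAX=4, so vl = 3

vl = 3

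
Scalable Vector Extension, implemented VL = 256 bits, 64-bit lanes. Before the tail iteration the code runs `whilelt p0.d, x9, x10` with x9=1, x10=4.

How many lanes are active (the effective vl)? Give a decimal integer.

vl = 3

256-bit reg / 64-bit elem → 4 lanes
active while 1+j < 4, i.e. j ∈ [0,3) capped at 4 ⇒ 3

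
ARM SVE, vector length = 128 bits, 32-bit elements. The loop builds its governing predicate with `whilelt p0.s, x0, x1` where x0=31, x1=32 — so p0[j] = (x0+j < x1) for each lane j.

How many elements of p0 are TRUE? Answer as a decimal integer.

lane count: 128 div 32 = 4
whilelt: lane j active iff 31+j < 32 → j < 1 → 1 active

vl = 1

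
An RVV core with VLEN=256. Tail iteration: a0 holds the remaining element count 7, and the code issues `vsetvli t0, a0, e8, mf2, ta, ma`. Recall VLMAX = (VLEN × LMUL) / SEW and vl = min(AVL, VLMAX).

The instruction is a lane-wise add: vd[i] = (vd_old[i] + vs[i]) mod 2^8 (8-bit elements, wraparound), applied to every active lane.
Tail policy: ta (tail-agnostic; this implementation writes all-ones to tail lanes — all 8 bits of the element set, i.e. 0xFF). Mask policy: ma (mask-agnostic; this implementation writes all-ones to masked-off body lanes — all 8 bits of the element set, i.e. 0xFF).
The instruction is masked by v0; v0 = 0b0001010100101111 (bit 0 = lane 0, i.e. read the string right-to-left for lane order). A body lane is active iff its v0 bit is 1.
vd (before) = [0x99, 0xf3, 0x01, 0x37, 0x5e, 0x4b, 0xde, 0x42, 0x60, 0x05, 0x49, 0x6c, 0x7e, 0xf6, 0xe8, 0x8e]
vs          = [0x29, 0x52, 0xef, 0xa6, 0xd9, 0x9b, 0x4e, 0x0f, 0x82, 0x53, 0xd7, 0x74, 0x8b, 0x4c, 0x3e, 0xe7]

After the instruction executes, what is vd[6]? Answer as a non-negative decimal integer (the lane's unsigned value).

vd[6] = 255

lanes per group: 256·1/2/8 = 16
AVL=7 ≤ VLMAX=16, so vl = 7
[0] add(0x99,0x29) = 0xc2
[1] add(0xf3,0x52) = 0x45
[2] add(0x01,0xef) = 0xf0
[3] add(0x37,0xa6) = 0xdd
[4] mask-off/ones = 0xff
[5] add(0x4b,0x9b) = 0xe6
[6] mask-off/ones = 0xff
[7] tail/ones = 0xff
[8] tail/ones = 0xff
[9] tail/ones = 0xff
[10] tail/ones = 0xff
[11] tail/ones = 0xff
[12] tail/ones = 0xff
[13] tail/ones = 0xff
[14] tail/ones = 0xff
[15] tail/ones = 0xff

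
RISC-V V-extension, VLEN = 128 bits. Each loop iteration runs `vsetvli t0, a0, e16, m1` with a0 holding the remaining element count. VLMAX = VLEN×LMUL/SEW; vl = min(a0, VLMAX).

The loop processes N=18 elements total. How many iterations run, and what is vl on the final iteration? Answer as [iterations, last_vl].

[iterations, last_vl] = [3, 2]

VLMAX = VLEN×LMUL/SEW = 128×1/16 = 8
18 elements at 8/iter → 3 passes, remainder 2 on the last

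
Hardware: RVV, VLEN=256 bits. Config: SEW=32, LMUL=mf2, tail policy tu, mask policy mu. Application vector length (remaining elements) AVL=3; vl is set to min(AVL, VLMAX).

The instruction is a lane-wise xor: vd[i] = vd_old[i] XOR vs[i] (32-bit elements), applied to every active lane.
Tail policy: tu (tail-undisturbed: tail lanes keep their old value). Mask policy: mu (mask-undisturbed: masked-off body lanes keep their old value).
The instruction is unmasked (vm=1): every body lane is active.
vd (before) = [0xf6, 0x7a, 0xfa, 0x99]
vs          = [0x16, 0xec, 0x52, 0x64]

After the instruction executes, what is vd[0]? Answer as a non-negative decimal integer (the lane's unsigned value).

vd[0] = 224

VLMAX = VLEN×LMUL/SEW = 256×1/2/32 = 4
AVL=3 ≤ VLMAX=4, so vl = 3
lane  0: xor(0xf6,0x16) ⇒ 0xe0
lane  1: xor(0x7a,0xec) ⇒ 0x96
lane  2: xor(0xfa,0x52) ⇒ 0xa8
lane  3: tail/keep ⇒ 0x99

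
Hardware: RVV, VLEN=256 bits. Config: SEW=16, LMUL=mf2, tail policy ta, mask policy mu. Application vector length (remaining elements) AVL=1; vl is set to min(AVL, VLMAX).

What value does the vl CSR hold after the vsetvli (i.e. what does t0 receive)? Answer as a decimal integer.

vl = 1

VLMAX = (256 × 1/2) / 16 = 8 lanes
vl ← min(1, 8) = 1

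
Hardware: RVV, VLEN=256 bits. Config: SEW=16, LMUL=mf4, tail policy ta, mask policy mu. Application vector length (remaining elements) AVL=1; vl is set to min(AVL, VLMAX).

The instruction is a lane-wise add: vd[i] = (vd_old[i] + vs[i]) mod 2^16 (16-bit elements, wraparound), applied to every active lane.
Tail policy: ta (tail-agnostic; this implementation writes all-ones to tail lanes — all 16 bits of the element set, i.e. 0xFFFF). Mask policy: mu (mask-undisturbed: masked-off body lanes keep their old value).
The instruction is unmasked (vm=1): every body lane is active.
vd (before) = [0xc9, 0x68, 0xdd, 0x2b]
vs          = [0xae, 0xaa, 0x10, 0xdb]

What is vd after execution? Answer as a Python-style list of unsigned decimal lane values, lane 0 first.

VLMAX = (256 × 1/4) / 16 = 4 lanes
vl ← min(1, 4) = 1
vd[0] add(0xc9,0xae) -> 0x177
vd[1] tail/ones -> 0xffff
vd[2] tail/ones -> 0xffff
vd[3] tail/ones -> 0xffff

vd = [375, 65535, 65535, 65535]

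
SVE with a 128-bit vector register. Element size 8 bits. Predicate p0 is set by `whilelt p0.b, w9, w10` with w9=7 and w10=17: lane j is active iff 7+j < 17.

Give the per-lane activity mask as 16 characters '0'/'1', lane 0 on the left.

predicate = 1111111111000000

register lanes = 128/8 = 16
whilelt: lane j active iff 7+j < 17 → j < 10 → 10 active
bits (lane 0 leftmost): 1111111111000000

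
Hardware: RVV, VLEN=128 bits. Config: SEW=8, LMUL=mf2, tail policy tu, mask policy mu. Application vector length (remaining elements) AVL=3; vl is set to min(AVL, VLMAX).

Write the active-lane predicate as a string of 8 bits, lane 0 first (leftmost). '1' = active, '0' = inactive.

predicate = 11100000

VLMAX = (128 × 1/2) / 8 = 8 lanes
AVL=3 ≤ VLMAX=8, so vl = 3
bits (lane 0 leftmost): 11100000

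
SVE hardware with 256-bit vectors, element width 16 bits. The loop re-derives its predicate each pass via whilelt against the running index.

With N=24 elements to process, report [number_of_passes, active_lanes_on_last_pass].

lane count: 256 div 16 = 16
24 elements at 16/iter → 2 passes, remainder 8 on the last

[iterations, last_vl] = [2, 8]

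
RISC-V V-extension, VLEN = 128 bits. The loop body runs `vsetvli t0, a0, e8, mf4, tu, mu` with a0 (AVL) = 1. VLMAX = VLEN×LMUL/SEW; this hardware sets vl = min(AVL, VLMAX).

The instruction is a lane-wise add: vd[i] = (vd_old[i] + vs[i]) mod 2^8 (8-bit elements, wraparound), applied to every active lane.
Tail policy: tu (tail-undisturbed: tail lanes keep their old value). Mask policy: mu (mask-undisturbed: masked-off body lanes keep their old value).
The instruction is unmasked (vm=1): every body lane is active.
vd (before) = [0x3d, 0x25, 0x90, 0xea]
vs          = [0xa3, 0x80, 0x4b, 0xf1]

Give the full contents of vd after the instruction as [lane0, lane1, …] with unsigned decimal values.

lanes per group: 128·1/4/8 = 4
AVL=1 ≤ VLMAX=4, so vl = 1
lane  0: add(0x3d,0xa3) ⇒ 0xe0
lane  1: tail/keep ⇒ 0x25
lane  2: tail/keep ⇒ 0x90
lane  3: tail/keep ⇒ 0xea

vd = [224, 37, 144, 234]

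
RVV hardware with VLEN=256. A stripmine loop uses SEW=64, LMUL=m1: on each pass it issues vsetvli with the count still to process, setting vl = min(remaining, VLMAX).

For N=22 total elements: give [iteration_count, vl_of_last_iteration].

[iterations, last_vl] = [6, 2]

VLMAX = (256 × 1) / 64 = 4 lanes
iterations = ceil(22/4) = 6; final-pass vl = 2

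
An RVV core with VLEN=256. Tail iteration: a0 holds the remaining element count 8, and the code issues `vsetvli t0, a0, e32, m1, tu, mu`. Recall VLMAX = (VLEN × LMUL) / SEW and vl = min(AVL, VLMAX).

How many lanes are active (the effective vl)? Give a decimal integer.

VLMAX = VLEN×LMUL/SEW = 256×1/32 = 8
vl ← min(8, 8) = 8

vl = 8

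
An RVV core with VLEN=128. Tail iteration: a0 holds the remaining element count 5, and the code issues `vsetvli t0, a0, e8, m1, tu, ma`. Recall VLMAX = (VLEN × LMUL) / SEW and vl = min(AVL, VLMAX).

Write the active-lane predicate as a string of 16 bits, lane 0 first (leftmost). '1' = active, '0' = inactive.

lanes per group: 128·1/8 = 16
vl = min(AVL, VLMAX) = min(5, 16) = 5
bits (lane 0 leftmost): 1111100000000000

predicate = 1111100000000000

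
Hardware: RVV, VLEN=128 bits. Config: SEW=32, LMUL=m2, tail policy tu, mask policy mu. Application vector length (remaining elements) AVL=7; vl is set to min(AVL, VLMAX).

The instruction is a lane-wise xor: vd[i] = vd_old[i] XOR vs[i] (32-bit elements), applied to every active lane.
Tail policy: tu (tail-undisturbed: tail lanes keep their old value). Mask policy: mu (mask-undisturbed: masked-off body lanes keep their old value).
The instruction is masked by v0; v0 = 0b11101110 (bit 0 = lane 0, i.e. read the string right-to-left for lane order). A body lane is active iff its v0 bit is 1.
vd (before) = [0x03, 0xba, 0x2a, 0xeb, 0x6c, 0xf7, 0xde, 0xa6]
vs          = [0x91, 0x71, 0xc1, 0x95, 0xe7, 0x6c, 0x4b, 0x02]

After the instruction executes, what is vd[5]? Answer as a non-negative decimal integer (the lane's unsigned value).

VLMAX = VLEN×LMUL/SEW = 128×2/32 = 8
vl = min(AVL, VLMAX) = min(7, 8) = 7
[0] mask-off/keep = 0x03
[1] xor(0xba,0x71) = 0xcb
[2] xor(0x2a,0xc1) = 0xeb
[3] xor(0xeb,0x95) = 0x7e
[4] mask-off/keep = 0x6c
[5] xor(0xf7,0x6c) = 0x9b
[6] xor(0xde,0x4b) = 0x95
[7] tail/keep = 0xa6

vd[5] = 155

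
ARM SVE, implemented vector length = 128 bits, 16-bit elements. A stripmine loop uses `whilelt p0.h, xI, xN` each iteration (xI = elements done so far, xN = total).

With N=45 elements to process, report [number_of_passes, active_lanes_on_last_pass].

[iterations, last_vl] = [6, 5]

register lanes = 128/16 = 8
N=45: ⌈45/8⌉ = 6 iters; last vl = 45 − 5×8 = 5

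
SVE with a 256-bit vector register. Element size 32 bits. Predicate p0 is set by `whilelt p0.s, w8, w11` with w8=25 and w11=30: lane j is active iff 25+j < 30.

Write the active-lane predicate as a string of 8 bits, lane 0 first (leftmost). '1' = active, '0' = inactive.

256-bit reg / 32-bit elem → 8 lanes
p0[j] = (25+j < 30); true for j=0..4 → 5 lanes set
bits (lane 0 leftmost): 11111000

predicate = 11111000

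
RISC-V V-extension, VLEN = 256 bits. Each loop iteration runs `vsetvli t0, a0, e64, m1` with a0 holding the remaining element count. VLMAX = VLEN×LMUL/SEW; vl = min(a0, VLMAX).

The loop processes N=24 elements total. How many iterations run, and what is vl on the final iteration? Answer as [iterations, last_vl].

VLMAX = (256 × 1) / 64 = 4 lanes
24 elements at 4/iter → 6 passes, remainder 4 on the last

[iterations, last_vl] = [6, 4]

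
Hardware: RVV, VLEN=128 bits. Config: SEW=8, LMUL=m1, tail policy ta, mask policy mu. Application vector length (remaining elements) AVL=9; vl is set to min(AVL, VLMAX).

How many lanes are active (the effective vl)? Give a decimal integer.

vl = 9

lanes per group: 128·1/8 = 16
AVL=9 ≤ VLMAX=16, so vl = 9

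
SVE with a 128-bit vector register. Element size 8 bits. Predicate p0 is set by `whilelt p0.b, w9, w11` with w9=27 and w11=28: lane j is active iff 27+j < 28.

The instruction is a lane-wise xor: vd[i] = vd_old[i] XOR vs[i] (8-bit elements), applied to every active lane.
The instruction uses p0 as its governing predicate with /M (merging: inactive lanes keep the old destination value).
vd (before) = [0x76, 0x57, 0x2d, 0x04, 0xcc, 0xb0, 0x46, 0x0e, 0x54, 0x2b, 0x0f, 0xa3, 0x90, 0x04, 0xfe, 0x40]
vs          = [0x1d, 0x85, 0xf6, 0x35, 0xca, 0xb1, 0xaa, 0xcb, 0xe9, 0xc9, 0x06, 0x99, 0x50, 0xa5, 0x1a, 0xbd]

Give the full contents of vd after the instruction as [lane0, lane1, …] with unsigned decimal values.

128-bit reg / 8-bit elem → 16 lanes
active while 27+j < 28, i.e. j ∈ [0,1) capped at 16 ⇒ 1
lane  0: xor(0x76,0x1d) ⇒ 0x6b
lane  1: tail/keep ⇒ 0x57
lane  2: tail/keep ⇒ 0x2d
lane  3: tail/keep ⇒ 0x04
lane  4: tail/keep ⇒ 0xcc
lane  5: tail/keep ⇒ 0xb0
lane  6: tail/keep ⇒ 0x46
lane  7: tail/keep ⇒ 0x0e
lane  8: tail/keep ⇒ 0x54
lane  9: tail/keep ⇒ 0x2b
lane 10: tail/keep ⇒ 0x0f
lane 11: tail/keep ⇒ 0xa3
lane 12: tail/keep ⇒ 0x90
lane 13: tail/keep ⇒ 0x04
lane 14: tail/keep ⇒ 0xfe
lane 15: tail/keep ⇒ 0x40

vd = [107, 87, 45, 4, 204, 176, 70, 14, 84, 43, 15, 163, 144, 4, 254, 64]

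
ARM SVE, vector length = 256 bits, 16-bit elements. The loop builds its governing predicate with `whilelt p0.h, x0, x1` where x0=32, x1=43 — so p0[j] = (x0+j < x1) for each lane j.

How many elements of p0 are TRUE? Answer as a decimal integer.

lane count: 256 div 16 = 16
active while 32+j < 43, i.e. j ∈ [0,11) capped at 16 ⇒ 11

vl = 11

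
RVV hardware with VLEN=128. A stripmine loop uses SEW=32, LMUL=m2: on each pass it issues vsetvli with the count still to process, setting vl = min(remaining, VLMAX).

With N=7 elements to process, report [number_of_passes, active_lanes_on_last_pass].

[iterations, last_vl] = [1, 7]

VLMAX = VLEN×LMUL/SEW = 128×2/32 = 8
N=7: ⌈7/8⌉ = 1 iters; last vl = 7 − 0×8 = 7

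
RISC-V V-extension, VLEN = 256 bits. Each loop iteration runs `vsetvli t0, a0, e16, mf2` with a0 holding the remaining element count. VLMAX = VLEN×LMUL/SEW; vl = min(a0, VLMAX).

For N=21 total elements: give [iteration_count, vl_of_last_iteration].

[iterations, last_vl] = [3, 5]

VLMAX = (256 × 1/2) / 16 = 8 lanes
N=21: ⌈21/8⌉ = 3 iters; last vl = 21 − 2×8 = 5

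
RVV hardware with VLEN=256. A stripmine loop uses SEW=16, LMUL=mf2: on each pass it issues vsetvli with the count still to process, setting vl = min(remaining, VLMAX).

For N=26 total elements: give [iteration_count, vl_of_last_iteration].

[iterations, last_vl] = [4, 2]

VLMAX = (256 × 1/2) / 16 = 8 lanes
iterations = ceil(26/8) = 4; final-pass vl = 2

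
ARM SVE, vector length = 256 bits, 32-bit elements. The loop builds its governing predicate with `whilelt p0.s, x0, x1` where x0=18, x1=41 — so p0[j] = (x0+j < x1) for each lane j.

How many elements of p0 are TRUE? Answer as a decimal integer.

register lanes = 256/32 = 8
p0[j] = (18+j < 41); true for j=0..7 → 8 lanes set

vl = 8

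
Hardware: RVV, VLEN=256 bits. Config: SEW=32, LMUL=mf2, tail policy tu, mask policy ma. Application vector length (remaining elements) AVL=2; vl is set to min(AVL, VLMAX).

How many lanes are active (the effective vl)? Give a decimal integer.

vl = 2

VLMAX = VLEN×LMUL/SEW = 256×1/2/32 = 4
AVL=2 ≤ VLMAX=4, so vl = 2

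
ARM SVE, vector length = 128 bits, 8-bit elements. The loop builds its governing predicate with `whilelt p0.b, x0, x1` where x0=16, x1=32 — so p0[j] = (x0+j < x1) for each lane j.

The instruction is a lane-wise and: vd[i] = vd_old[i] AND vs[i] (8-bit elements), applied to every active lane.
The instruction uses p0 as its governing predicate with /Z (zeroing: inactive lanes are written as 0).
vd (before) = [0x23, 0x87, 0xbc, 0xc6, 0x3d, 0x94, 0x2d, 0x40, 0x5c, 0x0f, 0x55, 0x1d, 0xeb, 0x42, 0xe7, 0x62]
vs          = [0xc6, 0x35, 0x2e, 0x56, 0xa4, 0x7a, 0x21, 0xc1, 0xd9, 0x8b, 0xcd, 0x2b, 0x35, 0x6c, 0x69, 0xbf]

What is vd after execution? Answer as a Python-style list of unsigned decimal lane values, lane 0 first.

register lanes = 128/8 = 16
active while 16+j < 32, i.e. j ∈ [0,16) capped at 16 ⇒ 16
vd[0] and(0x23,0xc6) -> 0x02
vd[1] and(0x87,0x35) -> 0x05
vd[2] and(0xbc,0x2e) -> 0x2c
vd[3] and(0xc6,0x56) -> 0x46
vd[4] and(0x3d,0xa4) -> 0x24
vd[5] and(0x94,0x7a) -> 0x10
vd[6] and(0x2d,0x21) -> 0x21
vd[7] and(0x40,0xc1) -> 0x40
vd[8] and(0x5c,0xd9) -> 0x58
vd[9] and(0x0f,0x8b) -> 0x0b
vd[10] and(0x55,0xcd) -> 0x45
vd[11] and(0x1d,0x2b) -> 0x09
vd[12] and(0xeb,0x35) -> 0x21
vd[13] and(0x42,0x6c) -> 0x40
vd[14] and(0xe7,0x69) -> 0x61
vd[15] and(0x62,0xbf) -> 0x22

vd = [2, 5, 44, 70, 36, 16, 33, 64, 88, 11, 69, 9, 33, 64, 97, 34]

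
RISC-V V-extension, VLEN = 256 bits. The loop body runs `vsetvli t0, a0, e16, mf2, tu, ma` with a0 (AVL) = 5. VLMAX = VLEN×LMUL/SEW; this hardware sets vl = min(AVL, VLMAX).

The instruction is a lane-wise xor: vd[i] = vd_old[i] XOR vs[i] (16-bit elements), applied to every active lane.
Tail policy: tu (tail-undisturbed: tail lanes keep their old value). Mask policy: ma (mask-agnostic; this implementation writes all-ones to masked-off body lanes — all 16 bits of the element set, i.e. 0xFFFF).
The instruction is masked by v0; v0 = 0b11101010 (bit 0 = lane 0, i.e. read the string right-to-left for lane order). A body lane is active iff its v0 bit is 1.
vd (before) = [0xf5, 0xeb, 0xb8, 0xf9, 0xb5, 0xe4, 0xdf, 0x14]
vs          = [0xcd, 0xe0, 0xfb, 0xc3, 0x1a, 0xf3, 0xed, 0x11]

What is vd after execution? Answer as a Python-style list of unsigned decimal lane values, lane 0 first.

VLMAX = VLEN×LMUL/SEW = 256×1/2/16 = 8
AVL=5 ≤ VLMAX=8, so vl = 5
[0] mask-off/ones = 0xffff
[1] xor(0xeb,0xe0) = 0x0b
[2] mask-off/ones = 0xffff
[3] xor(0xf9,0xc3) = 0x3a
[4] mask-off/ones = 0xffff
[5] tail/keep = 0xe4
[6] tail/keep = 0xdf
[7] tail/keep = 0x14

vd = [65535, 11, 65535, 58, 65535, 228, 223, 20]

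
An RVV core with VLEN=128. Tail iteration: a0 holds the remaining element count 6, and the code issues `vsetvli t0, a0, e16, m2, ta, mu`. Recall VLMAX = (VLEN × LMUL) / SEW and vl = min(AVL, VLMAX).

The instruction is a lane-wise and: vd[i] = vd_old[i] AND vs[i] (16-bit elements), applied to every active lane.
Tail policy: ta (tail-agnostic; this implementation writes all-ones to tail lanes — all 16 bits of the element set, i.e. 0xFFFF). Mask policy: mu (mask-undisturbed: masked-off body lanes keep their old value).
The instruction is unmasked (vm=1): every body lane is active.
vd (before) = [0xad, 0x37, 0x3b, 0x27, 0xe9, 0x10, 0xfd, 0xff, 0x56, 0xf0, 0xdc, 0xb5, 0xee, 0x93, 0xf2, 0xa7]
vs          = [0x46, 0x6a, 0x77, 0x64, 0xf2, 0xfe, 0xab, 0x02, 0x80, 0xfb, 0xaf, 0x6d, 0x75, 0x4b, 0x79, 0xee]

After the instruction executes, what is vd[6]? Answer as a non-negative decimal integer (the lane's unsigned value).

vd[6] = 65535

lanes per group: 128·2/16 = 16
vl ← min(6, 16) = 6
[0] and(0xad,0x46) = 0x04
[1] and(0x37,0x6a) = 0x22
[2] and(0x3b,0x77) = 0x33
[3] and(0x27,0x64) = 0x24
[4] and(0xe9,0xf2) = 0xe0
[5] and(0x10,0xfe) = 0x10
[6] tail/ones = 0xffff
[7] tail/ones = 0xffff
[8] tail/ones = 0xffff
[9] tail/ones = 0xffff
[10] tail/ones = 0xffff
[11] tail/ones = 0xffff
[12] tail/ones = 0xffff
[13] tail/ones = 0xffff
[14] tail/ones = 0xffff
[15] tail/ones = 0xffff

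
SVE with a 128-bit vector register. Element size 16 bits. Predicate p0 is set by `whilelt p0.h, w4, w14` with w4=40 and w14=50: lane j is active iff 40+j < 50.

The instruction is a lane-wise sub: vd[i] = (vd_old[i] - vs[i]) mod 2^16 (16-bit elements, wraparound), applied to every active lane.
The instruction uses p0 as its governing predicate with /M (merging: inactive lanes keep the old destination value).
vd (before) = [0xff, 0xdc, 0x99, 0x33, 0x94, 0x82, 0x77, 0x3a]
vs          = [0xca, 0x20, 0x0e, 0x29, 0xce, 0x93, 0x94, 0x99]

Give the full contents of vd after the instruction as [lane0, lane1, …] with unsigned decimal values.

vd = [53, 188, 139, 10, 65478, 65519, 65507, 65441]

lane count: 128 div 16 = 8
whilelt: lane j active iff 40+j < 50 → j < 10 → 8 active
lane  0: sub(0xff,0xca) ⇒ 0x35
lane  1: sub(0xdc,0x20) ⇒ 0xbc
lane  2: sub(0x99,0x0e) ⇒ 0x8b
lane  3: sub(0x33,0x29) ⇒ 0x0a
lane  4: sub(0x94,0xce) ⇒ 0xffc6
lane  5: sub(0x82,0x93) ⇒ 0xffef
lane  6: sub(0x77,0x94) ⇒ 0xffe3
lane  7: sub(0x3a,0x99) ⇒ 0xffa1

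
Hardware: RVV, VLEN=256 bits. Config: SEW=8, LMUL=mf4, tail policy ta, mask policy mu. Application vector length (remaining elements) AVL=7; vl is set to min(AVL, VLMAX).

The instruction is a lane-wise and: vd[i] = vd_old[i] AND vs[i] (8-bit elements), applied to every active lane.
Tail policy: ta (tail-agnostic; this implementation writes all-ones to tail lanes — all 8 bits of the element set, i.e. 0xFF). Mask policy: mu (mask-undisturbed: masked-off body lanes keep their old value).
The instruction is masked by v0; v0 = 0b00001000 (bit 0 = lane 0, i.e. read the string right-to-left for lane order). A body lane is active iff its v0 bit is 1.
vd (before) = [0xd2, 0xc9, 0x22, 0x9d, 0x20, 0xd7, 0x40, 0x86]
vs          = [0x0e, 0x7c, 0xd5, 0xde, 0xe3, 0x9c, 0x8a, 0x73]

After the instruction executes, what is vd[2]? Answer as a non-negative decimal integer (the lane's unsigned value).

vd[2] = 34

VLMAX = VLEN×LMUL/SEW = 256×1/4/8 = 8
vl ← min(7, 8) = 7
lane  0: mask-off/keep ⇒ 0xd2
lane  1: mask-off/keep ⇒ 0xc9
lane  2: mask-off/keep ⇒ 0x22
lane  3: and(0x9d,0xde) ⇒ 0x9c
lane  4: mask-off/keep ⇒ 0x20
lane  5: mask-off/keep ⇒ 0xd7
lane  6: mask-off/keep ⇒ 0x40
lane  7: tail/ones ⇒ 0xff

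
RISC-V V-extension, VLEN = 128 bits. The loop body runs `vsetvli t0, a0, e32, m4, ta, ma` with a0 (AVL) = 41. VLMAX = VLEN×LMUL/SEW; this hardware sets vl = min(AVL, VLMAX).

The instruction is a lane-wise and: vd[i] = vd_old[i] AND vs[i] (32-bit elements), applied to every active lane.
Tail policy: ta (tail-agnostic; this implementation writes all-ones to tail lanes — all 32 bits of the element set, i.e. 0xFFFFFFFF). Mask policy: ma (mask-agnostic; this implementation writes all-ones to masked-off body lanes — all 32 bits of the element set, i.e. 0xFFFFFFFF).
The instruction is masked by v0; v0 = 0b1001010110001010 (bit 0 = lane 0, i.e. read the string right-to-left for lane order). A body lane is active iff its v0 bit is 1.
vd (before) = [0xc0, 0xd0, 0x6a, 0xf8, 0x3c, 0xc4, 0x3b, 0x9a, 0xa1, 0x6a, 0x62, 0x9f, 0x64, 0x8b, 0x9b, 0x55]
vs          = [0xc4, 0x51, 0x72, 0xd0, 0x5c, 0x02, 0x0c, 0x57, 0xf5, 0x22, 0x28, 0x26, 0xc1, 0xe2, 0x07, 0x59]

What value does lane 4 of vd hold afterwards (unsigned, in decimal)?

VLMAX = (128 × 4) / 32 = 16 lanes
vl ← min(41, 16) = 16
[0] mask-off/ones = 0xffffffff
[1] and(0xd0,0x51) = 0x50
[2] mask-off/ones = 0xffffffff
[3] and(0xf8,0xd0) = 0xd0
[4] mask-off/ones = 0xffffffff
[5] mask-off/ones = 0xffffffff
[6] mask-off/ones = 0xffffffff
[7] and(0x9a,0x57) = 0x12
[8] and(0xa1,0xf5) = 0xa1
[9] mask-off/ones = 0xffffffff
[10] and(0x62,0x28) = 0x20
[11] mask-off/ones = 0xffffffff
[12] and(0x64,0xc1) = 0x40
[13] mask-off/ones = 0xffffffff
[14] mask-off/ones = 0xffffffff
[15] and(0x55,0x59) = 0x51

vd[4] = 4294967295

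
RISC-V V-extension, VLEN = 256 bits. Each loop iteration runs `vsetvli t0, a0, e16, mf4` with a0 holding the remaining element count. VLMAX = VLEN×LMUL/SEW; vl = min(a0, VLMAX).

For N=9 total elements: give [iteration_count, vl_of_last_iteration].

VLMAX = (256 × 1/4) / 16 = 4 lanes
9 elements at 4/iter → 3 passes, remainder 1 on the last

[iterations, last_vl] = [3, 1]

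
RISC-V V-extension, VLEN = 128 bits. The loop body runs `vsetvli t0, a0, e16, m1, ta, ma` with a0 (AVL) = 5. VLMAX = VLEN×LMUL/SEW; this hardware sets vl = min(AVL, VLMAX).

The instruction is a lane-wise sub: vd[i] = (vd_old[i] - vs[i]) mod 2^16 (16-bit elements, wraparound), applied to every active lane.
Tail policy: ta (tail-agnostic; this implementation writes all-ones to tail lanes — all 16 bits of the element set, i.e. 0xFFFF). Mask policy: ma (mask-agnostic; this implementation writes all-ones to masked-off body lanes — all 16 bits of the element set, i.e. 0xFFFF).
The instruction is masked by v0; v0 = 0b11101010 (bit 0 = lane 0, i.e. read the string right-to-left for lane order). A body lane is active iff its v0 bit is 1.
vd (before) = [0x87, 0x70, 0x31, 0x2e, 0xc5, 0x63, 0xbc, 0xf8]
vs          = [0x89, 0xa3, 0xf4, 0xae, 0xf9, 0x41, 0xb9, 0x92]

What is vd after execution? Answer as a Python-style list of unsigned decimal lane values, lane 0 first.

lanes per group: 128·1/16 = 8
AVL=5 ≤ VLMAX=8, so vl = 5
vd[0] mask-off/ones -> 0xffff
vd[1] sub(0x70,0xa3) -> 0xffcd
vd[2] mask-off/ones -> 0xffff
vd[3] sub(0x2e,0xae) -> 0xff80
vd[4] mask-off/ones -> 0xffff
vd[5] tail/ones -> 0xffff
vd[6] tail/ones -> 0xffff
vd[7] tail/ones -> 0xffff

vd = [65535, 65485, 65535, 65408, 65535, 65535, 65535, 65535]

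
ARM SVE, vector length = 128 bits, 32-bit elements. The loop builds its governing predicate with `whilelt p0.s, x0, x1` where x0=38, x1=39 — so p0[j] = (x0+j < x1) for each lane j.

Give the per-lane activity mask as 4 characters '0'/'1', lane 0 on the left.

128-bit reg / 32-bit elem → 4 lanes
whilelt: lane j active iff 38+j < 39 → j < 1 → 1 active
bits (lane 0 leftmost): 1000

predicate = 1000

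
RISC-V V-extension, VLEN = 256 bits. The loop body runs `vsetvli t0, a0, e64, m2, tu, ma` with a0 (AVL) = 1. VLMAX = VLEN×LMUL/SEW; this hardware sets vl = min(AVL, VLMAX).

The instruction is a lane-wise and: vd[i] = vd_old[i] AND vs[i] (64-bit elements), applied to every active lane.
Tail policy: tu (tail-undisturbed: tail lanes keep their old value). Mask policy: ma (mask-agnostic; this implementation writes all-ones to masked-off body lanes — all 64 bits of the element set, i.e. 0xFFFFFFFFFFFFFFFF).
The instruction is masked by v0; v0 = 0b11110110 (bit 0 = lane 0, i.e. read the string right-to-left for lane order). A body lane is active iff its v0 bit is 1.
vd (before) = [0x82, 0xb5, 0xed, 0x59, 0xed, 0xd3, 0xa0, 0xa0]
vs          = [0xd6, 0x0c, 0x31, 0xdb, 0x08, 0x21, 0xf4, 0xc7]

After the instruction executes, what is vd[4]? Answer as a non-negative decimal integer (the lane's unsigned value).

vd[4] = 237

VLMAX = (256 × 2) / 64 = 8 lanes
vl = min(AVL, VLMAX) = min(1, 8) = 1
lane  0: mask-off/ones ⇒ 0xffffffffffffffff
lane  1: tail/keep ⇒ 0xb5
lane  2: tail/keep ⇒ 0xed
lane  3: tail/keep ⇒ 0x59
lane  4: tail/keep ⇒ 0xed
lane  5: tail/keep ⇒ 0xd3
lane  6: tail/keep ⇒ 0xa0
lane  7: tail/keep ⇒ 0xa0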